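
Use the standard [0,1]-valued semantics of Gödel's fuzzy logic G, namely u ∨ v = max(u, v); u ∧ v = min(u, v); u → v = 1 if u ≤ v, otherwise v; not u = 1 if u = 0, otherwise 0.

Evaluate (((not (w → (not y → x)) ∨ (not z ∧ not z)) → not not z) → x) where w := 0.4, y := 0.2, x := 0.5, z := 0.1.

0.50

not y: Gödel ¬ of 0.2 = 0 (operand ≠ 0)
(not y → x): 0 ≤ 0.5, so result = 1
(w → (not y → x)): 0.4 ≤ 1, so result = 1
not (w → (not y → x)): Gödel ¬ of 1 = 0 (operand ≠ 0)
not z: Gödel ¬ of 0.1 = 0 (operand ≠ 0)
not z: Gödel ¬ of 0.1 = 0 (operand ≠ 0)
(not z ∧ not z) = min(0, 0) = 0
(not (w → (not y → x)) ∨ (not z ∧ not z)) = max(0, 0) = 0
not z: Gödel ¬ of 0.1 = 0 (operand ≠ 0)
not not z: Gödel ¬ of 0 = 1 (operand is 0)
((not (w → (not y → x)) ∨ (not z ∧ not z)) → not not z): 0 ≤ 1, so result = 1
(((not (w → (not y → x)) ∨ (not z ∧ not z)) → not not z) → x): 1 > 0.5, so result = 0.5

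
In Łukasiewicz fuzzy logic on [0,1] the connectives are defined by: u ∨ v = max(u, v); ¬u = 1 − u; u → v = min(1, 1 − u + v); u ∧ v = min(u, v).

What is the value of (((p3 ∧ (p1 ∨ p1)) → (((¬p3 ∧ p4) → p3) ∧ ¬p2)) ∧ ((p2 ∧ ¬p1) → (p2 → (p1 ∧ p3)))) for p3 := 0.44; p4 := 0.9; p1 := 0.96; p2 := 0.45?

(p1 ∨ p1) = max(0.96, 0.96) = 0.96
(p3 ∧ (p1 ∨ p1)) = min(0.44, 0.96) = 0.44
¬p3: Łukasiewicz ¬ gives 1 − 0.44 = 0.56
(¬p3 ∧ p4) = min(0.56, 0.9) = 0.56
((¬p3 ∧ p4) → p3): min(1, 1 − 0.56 + 0.44) = 0.88
¬p2: Łukasiewicz ¬ gives 1 − 0.45 = 0.55
(((¬p3 ∧ p4) → p3) ∧ ¬p2) = min(0.88, 0.55) = 0.55
((p3 ∧ (p1 ∨ p1)) → (((¬p3 ∧ p4) → p3) ∧ ¬p2)): min(1, 1 − 0.44 + 0.55) = 1
¬p1: Łukasiewicz ¬ gives 1 − 0.96 = 0.04
(p2 ∧ ¬p1) = min(0.45, 0.04) = 0.04
(p1 ∧ p3) = min(0.96, 0.44) = 0.44
(p2 → (p1 ∧ p3)): min(1, 1 − 0.45 + 0.44) = 0.99
((p2 ∧ ¬p1) → (p2 → (p1 ∧ p3))): min(1, 1 − 0.04 + 0.99) = 1
(((p3 ∧ (p1 ∨ p1)) → (((¬p3 ∧ p4) → p3) ∧ ¬p2)) ∧ ((p2 ∧ ¬p1) → (p2 → (p1 ∧ p3)))) = min(1, 1) = 1

1.00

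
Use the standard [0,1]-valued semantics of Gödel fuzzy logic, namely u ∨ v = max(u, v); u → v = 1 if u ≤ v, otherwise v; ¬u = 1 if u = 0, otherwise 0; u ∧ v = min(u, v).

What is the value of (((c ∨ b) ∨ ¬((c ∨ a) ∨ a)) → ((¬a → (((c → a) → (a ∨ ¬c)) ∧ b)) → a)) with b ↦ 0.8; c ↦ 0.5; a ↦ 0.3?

0.30

(c ∨ b) = max(0.5, 0.8) = 0.8
(c ∨ a) = max(0.5, 0.3) = 0.5
((c ∨ a) ∨ a) = max(0.5, 0.3) = 0.5
¬((c ∨ a) ∨ a): Gödel ¬ of 0.5 = 0 (operand ≠ 0)
((c ∨ b) ∨ ¬((c ∨ a) ∨ a)) = max(0.8, 0) = 0.8
¬a: Gödel ¬ of 0.3 = 0 (operand ≠ 0)
(c → a): 0.5 > 0.3, so result = 0.3
¬c: Gödel ¬ of 0.5 = 0 (operand ≠ 0)
(a ∨ ¬c) = max(0.3, 0) = 0.3
((c → a) → (a ∨ ¬c)): 0.3 ≤ 0.3, so result = 1
(((c → a) → (a ∨ ¬c)) ∧ b) = min(1, 0.8) = 0.8
(¬a → (((c → a) → (a ∨ ¬c)) ∧ b)): 0 ≤ 0.8, so result = 1
((¬a → (((c → a) → (a ∨ ¬c)) ∧ b)) → a): 1 > 0.3, so result = 0.3
(((c ∨ b) ∨ ¬((c ∨ a) ∨ a)) → ((¬a → (((c → a) → (a ∨ ¬c)) ∧ b)) → a)): 0.8 > 0.3, so result = 0.3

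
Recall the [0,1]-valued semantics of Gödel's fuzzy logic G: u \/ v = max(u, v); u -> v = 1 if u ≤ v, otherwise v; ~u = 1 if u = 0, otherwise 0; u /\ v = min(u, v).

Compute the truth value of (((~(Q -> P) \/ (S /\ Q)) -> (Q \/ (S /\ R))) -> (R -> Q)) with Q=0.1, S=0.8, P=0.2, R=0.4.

0.10

(Q -> P): 0.1 ≤ 0.2, so result = 1
~(Q -> P): Gödel ¬ of 1 = 0 (operand ≠ 0)
(S /\ Q) = min(0.8, 0.1) = 0.1
(~(Q -> P) \/ (S /\ Q)) = max(0, 0.1) = 0.1
(S /\ R) = min(0.8, 0.4) = 0.4
(Q \/ (S /\ R)) = max(0.1, 0.4) = 0.4
((~(Q -> P) \/ (S /\ Q)) -> (Q \/ (S /\ R))): 0.1 ≤ 0.4, so result = 1
(R -> Q): 0.4 > 0.1, so result = 0.1
(((~(Q -> P) \/ (S /\ Q)) -> (Q \/ (S /\ R))) -> (R -> Q)): 1 > 0.1, so result = 0.1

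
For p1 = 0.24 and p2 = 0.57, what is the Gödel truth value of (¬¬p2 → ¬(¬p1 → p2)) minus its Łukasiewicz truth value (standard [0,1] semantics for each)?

Gödel evaluation:
  ¬p2: Gödel ¬ of 0.57 = 0 (operand ≠ 0)
  ¬¬p2: Gödel ¬ of 0 = 1 (operand is 0)
  ¬p1: Gödel ¬ of 0.24 = 0 (operand ≠ 0)
  (¬p1 → p2): 0 ≤ 0.57, so result = 1
  ¬(¬p1 → p2): Gödel ¬ of 1 = 0 (operand ≠ 0)
  (¬¬p2 → ¬(¬p1 → p2)): 1 > 0, so result = 0
  Gödel value = 0
Łukasiewicz evaluation:
  ¬p2: Łukasiewicz ¬ gives 1 − 0.57 = 0.43
  ¬¬p2: Łukasiewicz ¬ gives 1 − 0.43 = 0.57
  ¬p1: Łukasiewicz ¬ gives 1 − 0.24 = 0.76
  (¬p1 → p2): min(1, 1 − 0.76 + 0.57) = 0.81
  ¬(¬p1 → p2): Łukasiewicz ¬ gives 1 − 0.81 = 0.19
  (¬¬p2 → ¬(¬p1 → p2)): min(1, 1 − 0.57 + 0.19) = 0.62
  Łukasiewicz value = 0.62
Difference: 0 − 0.62 = -0.62

-0.62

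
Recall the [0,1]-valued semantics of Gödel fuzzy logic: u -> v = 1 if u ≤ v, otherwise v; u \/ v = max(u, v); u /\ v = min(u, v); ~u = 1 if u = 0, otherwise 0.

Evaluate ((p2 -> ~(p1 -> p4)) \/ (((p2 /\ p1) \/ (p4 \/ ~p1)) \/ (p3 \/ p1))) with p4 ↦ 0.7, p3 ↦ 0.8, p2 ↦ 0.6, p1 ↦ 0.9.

(p1 -> p4): 0.9 > 0.7, so result = 0.7
~(p1 -> p4): Gödel ¬ of 0.7 = 0 (operand ≠ 0)
(p2 -> ~(p1 -> p4)): 0.6 > 0, so result = 0
(p2 /\ p1) = min(0.6, 0.9) = 0.6
~p1: Gödel ¬ of 0.9 = 0 (operand ≠ 0)
(p4 \/ ~p1) = max(0.7, 0) = 0.7
((p2 /\ p1) \/ (p4 \/ ~p1)) = max(0.6, 0.7) = 0.7
(p3 \/ p1) = max(0.8, 0.9) = 0.9
(((p2 /\ p1) \/ (p4 \/ ~p1)) \/ (p3 \/ p1)) = max(0.7, 0.9) = 0.9
((p2 -> ~(p1 -> p4)) \/ (((p2 /\ p1) \/ (p4 \/ ~p1)) \/ (p3 \/ p1))) = max(0, 0.9) = 0.9

0.90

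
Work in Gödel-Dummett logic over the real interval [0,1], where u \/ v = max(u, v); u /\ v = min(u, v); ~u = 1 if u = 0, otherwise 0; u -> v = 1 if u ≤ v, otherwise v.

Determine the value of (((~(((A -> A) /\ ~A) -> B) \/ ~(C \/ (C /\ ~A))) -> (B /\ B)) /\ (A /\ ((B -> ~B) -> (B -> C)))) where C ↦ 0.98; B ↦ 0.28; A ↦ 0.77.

0.77

(A -> A): 0.77 ≤ 0.77, so result = 1
~A: Gödel ¬ of 0.77 = 0 (operand ≠ 0)
((A -> A) /\ ~A) = min(1, 0) = 0
(((A -> A) /\ ~A) -> B): 0 ≤ 0.28, so result = 1
~(((A -> A) /\ ~A) -> B): Gödel ¬ of 1 = 0 (operand ≠ 0)
~A: Gödel ¬ of 0.77 = 0 (operand ≠ 0)
(C /\ ~A) = min(0.98, 0) = 0
(C \/ (C /\ ~A)) = max(0.98, 0) = 0.98
~(C \/ (C /\ ~A)): Gödel ¬ of 0.98 = 0 (operand ≠ 0)
(~(((A -> A) /\ ~A) -> B) \/ ~(C \/ (C /\ ~A))) = max(0, 0) = 0
(B /\ B) = min(0.28, 0.28) = 0.28
((~(((A -> A) /\ ~A) -> B) \/ ~(C \/ (C /\ ~A))) -> (B /\ B)): 0 ≤ 0.28, so result = 1
~B: Gödel ¬ of 0.28 = 0 (operand ≠ 0)
(B -> ~B): 0.28 > 0, so result = 0
(B -> C): 0.28 ≤ 0.98, so result = 1
((B -> ~B) -> (B -> C)): 0 ≤ 1, so result = 1
(A /\ ((B -> ~B) -> (B -> C))) = min(0.77, 1) = 0.77
(((~(((A -> A) /\ ~A) -> B) \/ ~(C \/ (C /\ ~A))) -> (B /\ B)) /\ (A /\ ((B -> ~B) -> (B -> C)))) = min(1, 0.77) = 0.77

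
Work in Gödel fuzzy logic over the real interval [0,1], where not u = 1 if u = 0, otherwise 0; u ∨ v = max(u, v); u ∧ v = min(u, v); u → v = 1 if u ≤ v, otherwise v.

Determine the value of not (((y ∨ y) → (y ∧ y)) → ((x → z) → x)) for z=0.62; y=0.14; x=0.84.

0.00

(y ∨ y) = max(0.14, 0.14) = 0.14
(y ∧ y) = min(0.14, 0.14) = 0.14
((y ∨ y) → (y ∧ y)): 0.14 ≤ 0.14, so result = 1
(x → z): 0.84 > 0.62, so result = 0.62
((x → z) → x): 0.62 ≤ 0.84, so result = 1
(((y ∨ y) → (y ∧ y)) → ((x → z) → x)): 1 ≤ 1, so result = 1
not (((y ∨ y) → (y ∧ y)) → ((x → z) → x)): Gödel ¬ of 1 = 0 (operand ≠ 0)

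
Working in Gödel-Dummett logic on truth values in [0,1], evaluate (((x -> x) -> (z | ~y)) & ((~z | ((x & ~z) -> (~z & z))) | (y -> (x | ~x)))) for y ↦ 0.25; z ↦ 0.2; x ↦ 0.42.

(x -> x): 0.42 ≤ 0.42, so result = 1
~y: Gödel ¬ of 0.25 = 0 (operand ≠ 0)
(z | ~y) = max(0.2, 0) = 0.2
((x -> x) -> (z | ~y)): 1 > 0.2, so result = 0.2
~z: Gödel ¬ of 0.2 = 0 (operand ≠ 0)
~z: Gödel ¬ of 0.2 = 0 (operand ≠ 0)
(x & ~z) = min(0.42, 0) = 0
~z: Gödel ¬ of 0.2 = 0 (operand ≠ 0)
(~z & z) = min(0, 0.2) = 0
((x & ~z) -> (~z & z)): 0 ≤ 0, so result = 1
(~z | ((x & ~z) -> (~z & z))) = max(0, 1) = 1
~x: Gödel ¬ of 0.42 = 0 (operand ≠ 0)
(x | ~x) = max(0.42, 0) = 0.42
(y -> (x | ~x)): 0.25 ≤ 0.42, so result = 1
((~z | ((x & ~z) -> (~z & z))) | (y -> (x | ~x))) = max(1, 1) = 1
(((x -> x) -> (z | ~y)) & ((~z | ((x & ~z) -> (~z & z))) | (y -> (x | ~x)))) = min(0.2, 1) = 0.2

0.20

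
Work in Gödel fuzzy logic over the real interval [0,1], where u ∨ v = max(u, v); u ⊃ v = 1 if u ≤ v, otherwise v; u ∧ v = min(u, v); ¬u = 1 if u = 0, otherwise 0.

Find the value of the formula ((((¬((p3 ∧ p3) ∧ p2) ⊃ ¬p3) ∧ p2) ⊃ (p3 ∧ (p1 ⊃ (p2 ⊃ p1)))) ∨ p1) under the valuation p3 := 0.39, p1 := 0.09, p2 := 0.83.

(p3 ∧ p3) = min(0.39, 0.39) = 0.39
((p3 ∧ p3) ∧ p2) = min(0.39, 0.83) = 0.39
¬((p3 ∧ p3) ∧ p2): Gödel ¬ of 0.39 = 0 (operand ≠ 0)
¬p3: Gödel ¬ of 0.39 = 0 (operand ≠ 0)
(¬((p3 ∧ p3) ∧ p2) ⊃ ¬p3): 0 ≤ 0, so result = 1
((¬((p3 ∧ p3) ∧ p2) ⊃ ¬p3) ∧ p2) = min(1, 0.83) = 0.83
(p2 ⊃ p1): 0.83 > 0.09, so result = 0.09
(p1 ⊃ (p2 ⊃ p1)): 0.09 ≤ 0.09, so result = 1
(p3 ∧ (p1 ⊃ (p2 ⊃ p1))) = min(0.39, 1) = 0.39
(((¬((p3 ∧ p3) ∧ p2) ⊃ ¬p3) ∧ p2) ⊃ (p3 ∧ (p1 ⊃ (p2 ⊃ p1)))): 0.83 > 0.39, so result = 0.39
((((¬((p3 ∧ p3) ∧ p2) ⊃ ¬p3) ∧ p2) ⊃ (p3 ∧ (p1 ⊃ (p2 ⊃ p1)))) ∨ p1) = max(0.39, 0.09) = 0.39

0.39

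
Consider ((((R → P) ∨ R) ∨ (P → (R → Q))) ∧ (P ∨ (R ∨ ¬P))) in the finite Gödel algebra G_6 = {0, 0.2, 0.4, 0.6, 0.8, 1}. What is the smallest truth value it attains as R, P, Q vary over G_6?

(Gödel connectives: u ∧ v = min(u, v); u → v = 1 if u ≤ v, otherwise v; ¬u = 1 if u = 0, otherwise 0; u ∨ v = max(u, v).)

The minimum is attained at R = 0, P = 0.2, Q = 0:
  (R → P): 0 ≤ 0.2, so result = 1
  ((R → P) ∨ R) = max(1, 0) = 1
  (R → Q): 0 ≤ 0, so result = 1
  (P → (R → Q)): 0.2 ≤ 1, so result = 1
  (((R → P) ∨ R) ∨ (P → (R → Q))) = max(1, 1) = 1
  ¬P: Gödel ¬ of 0.2 = 0 (operand ≠ 0)
  (R ∨ ¬P) = max(0, 0) = 0
  (P ∨ (R ∨ ¬P)) = max(0.2, 0) = 0.2
  ((((R → P) ∨ R) ∨ (P → (R → Q))) ∧ (P ∨ (R ∨ ¬P))) = min(1, 0.2) = 0.2
Checking all 216 assignments confirms none give a value below 0.20.

0.20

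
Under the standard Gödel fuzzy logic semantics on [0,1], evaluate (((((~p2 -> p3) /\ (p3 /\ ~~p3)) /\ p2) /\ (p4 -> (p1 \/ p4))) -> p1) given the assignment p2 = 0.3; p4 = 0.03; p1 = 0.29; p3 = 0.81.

~p2: Gödel ¬ of 0.3 = 0 (operand ≠ 0)
(~p2 -> p3): 0 ≤ 0.81, so result = 1
~p3: Gödel ¬ of 0.81 = 0 (operand ≠ 0)
~~p3: Gödel ¬ of 0 = 1 (operand is 0)
(p3 /\ ~~p3) = min(0.81, 1) = 0.81
((~p2 -> p3) /\ (p3 /\ ~~p3)) = min(1, 0.81) = 0.81
(((~p2 -> p3) /\ (p3 /\ ~~p3)) /\ p2) = min(0.81, 0.3) = 0.3
(p1 \/ p4) = max(0.29, 0.03) = 0.29
(p4 -> (p1 \/ p4)): 0.03 ≤ 0.29, so result = 1
((((~p2 -> p3) /\ (p3 /\ ~~p3)) /\ p2) /\ (p4 -> (p1 \/ p4))) = min(0.3, 1) = 0.3
(((((~p2 -> p3) /\ (p3 /\ ~~p3)) /\ p2) /\ (p4 -> (p1 \/ p4))) -> p1): 0.3 > 0.29, so result = 0.29

0.29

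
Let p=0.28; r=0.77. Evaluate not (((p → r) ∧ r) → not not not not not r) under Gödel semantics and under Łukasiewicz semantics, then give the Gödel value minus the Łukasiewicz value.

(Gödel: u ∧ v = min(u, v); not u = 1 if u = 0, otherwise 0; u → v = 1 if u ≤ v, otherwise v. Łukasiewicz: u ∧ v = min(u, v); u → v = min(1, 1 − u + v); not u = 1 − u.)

0.46

Gödel evaluation:
  (p → r): 0.28 ≤ 0.77, so result = 1
  ((p → r) ∧ r) = min(1, 0.77) = 0.77
  not r: Gödel ¬ of 0.77 = 0 (operand ≠ 0)
  not not r: Gödel ¬ of 0 = 1 (operand is 0)
  not not not r: Gödel ¬ of 1 = 0 (operand ≠ 0)
  not not not not r: Gödel ¬ of 0 = 1 (operand is 0)
  not not not not not r: Gödel ¬ of 1 = 0 (operand ≠ 0)
  (((p → r) ∧ r) → not not not not not r): 0.77 > 0, so result = 0
  not (((p → r) ∧ r) → not not not not not r): Gödel ¬ of 0 = 1 (operand is 0)
  Gödel value = 1
Łukasiewicz evaluation:
  (p → r): min(1, 1 − 0.28 + 0.77) = 1
  ((p → r) ∧ r) = min(1, 0.77) = 0.77
  not r: Łukasiewicz ¬ gives 1 − 0.77 = 0.23
  not not r: Łukasiewicz ¬ gives 1 − 0.23 = 0.77
  not not not r: Łukasiewicz ¬ gives 1 − 0.77 = 0.23
  not not not not r: Łukasiewicz ¬ gives 1 − 0.23 = 0.77
  not not not not not r: Łukasiewicz ¬ gives 1 − 0.77 = 0.23
  (((p → r) ∧ r) → not not not not not r): min(1, 1 − 0.77 + 0.23) = 0.46
  not (((p → r) ∧ r) → not not not not not r): Łukasiewicz ¬ gives 1 − 0.46 = 0.54
  Łukasiewicz value = 0.54
Difference: 1 − 0.54 = 0.46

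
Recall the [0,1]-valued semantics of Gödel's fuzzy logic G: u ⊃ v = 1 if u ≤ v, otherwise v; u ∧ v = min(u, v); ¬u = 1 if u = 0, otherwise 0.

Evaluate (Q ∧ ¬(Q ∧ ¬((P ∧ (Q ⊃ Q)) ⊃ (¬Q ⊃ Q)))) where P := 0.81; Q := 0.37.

0.37

(Q ⊃ Q): 0.37 ≤ 0.37, so result = 1
(P ∧ (Q ⊃ Q)) = min(0.81, 1) = 0.81
¬Q: Gödel ¬ of 0.37 = 0 (operand ≠ 0)
(¬Q ⊃ Q): 0 ≤ 0.37, so result = 1
((P ∧ (Q ⊃ Q)) ⊃ (¬Q ⊃ Q)): 0.81 ≤ 1, so result = 1
¬((P ∧ (Q ⊃ Q)) ⊃ (¬Q ⊃ Q)): Gödel ¬ of 1 = 0 (operand ≠ 0)
(Q ∧ ¬((P ∧ (Q ⊃ Q)) ⊃ (¬Q ⊃ Q))) = min(0.37, 0) = 0
¬(Q ∧ ¬((P ∧ (Q ⊃ Q)) ⊃ (¬Q ⊃ Q))): Gödel ¬ of 0 = 1 (operand is 0)
(Q ∧ ¬(Q ∧ ¬((P ∧ (Q ⊃ Q)) ⊃ (¬Q ⊃ Q)))) = min(0.37, 1) = 0.37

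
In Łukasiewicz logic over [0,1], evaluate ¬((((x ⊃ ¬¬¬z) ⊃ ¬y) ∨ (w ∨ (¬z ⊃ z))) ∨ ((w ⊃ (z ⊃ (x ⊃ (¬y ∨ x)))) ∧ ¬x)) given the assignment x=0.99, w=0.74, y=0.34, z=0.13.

¬z: Łukasiewicz ¬ gives 1 − 0.13 = 0.87
¬¬z: Łukasiewicz ¬ gives 1 − 0.87 = 0.13
¬¬¬z: Łukasiewicz ¬ gives 1 − 0.13 = 0.87
(x ⊃ ¬¬¬z): min(1, 1 − 0.99 + 0.87) = 0.88
¬y: Łukasiewicz ¬ gives 1 − 0.34 = 0.66
((x ⊃ ¬¬¬z) ⊃ ¬y): min(1, 1 − 0.88 + 0.66) = 0.78
¬z: Łukasiewicz ¬ gives 1 − 0.13 = 0.87
(¬z ⊃ z): min(1, 1 − 0.87 + 0.13) = 0.26
(w ∨ (¬z ⊃ z)) = max(0.74, 0.26) = 0.74
(((x ⊃ ¬¬¬z) ⊃ ¬y) ∨ (w ∨ (¬z ⊃ z))) = max(0.78, 0.74) = 0.78
¬y: Łukasiewicz ¬ gives 1 − 0.34 = 0.66
(¬y ∨ x) = max(0.66, 0.99) = 0.99
(x ⊃ (¬y ∨ x)): min(1, 1 − 0.99 + 0.99) = 1
(z ⊃ (x ⊃ (¬y ∨ x))): min(1, 1 − 0.13 + 1) = 1
(w ⊃ (z ⊃ (x ⊃ (¬y ∨ x)))): min(1, 1 − 0.74 + 1) = 1
¬x: Łukasiewicz ¬ gives 1 − 0.99 = 0.01
((w ⊃ (z ⊃ (x ⊃ (¬y ∨ x)))) ∧ ¬x) = min(1, 0.01) = 0.01
((((x ⊃ ¬¬¬z) ⊃ ¬y) ∨ (w ∨ (¬z ⊃ z))) ∨ ((w ⊃ (z ⊃ (x ⊃ (¬y ∨ x)))) ∧ ¬x)) = max(0.78, 0.01) = 0.78
¬((((x ⊃ ¬¬¬z) ⊃ ¬y) ∨ (w ∨ (¬z ⊃ z))) ∨ ((w ⊃ (z ⊃ (x ⊃ (¬y ∨ x)))) ∧ ¬x)): Łukasiewicz ¬ gives 1 − 0.78 = 0.22

0.22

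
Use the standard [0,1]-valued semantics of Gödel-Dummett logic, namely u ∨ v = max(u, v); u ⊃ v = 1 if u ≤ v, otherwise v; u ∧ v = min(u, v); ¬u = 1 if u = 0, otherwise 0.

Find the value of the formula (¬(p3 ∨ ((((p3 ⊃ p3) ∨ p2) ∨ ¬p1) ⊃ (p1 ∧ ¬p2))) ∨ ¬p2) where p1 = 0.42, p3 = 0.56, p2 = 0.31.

0.00

(p3 ⊃ p3): 0.56 ≤ 0.56, so result = 1
((p3 ⊃ p3) ∨ p2) = max(1, 0.31) = 1
¬p1: Gödel ¬ of 0.42 = 0 (operand ≠ 0)
(((p3 ⊃ p3) ∨ p2) ∨ ¬p1) = max(1, 0) = 1
¬p2: Gödel ¬ of 0.31 = 0 (operand ≠ 0)
(p1 ∧ ¬p2) = min(0.42, 0) = 0
((((p3 ⊃ p3) ∨ p2) ∨ ¬p1) ⊃ (p1 ∧ ¬p2)): 1 > 0, so result = 0
(p3 ∨ ((((p3 ⊃ p3) ∨ p2) ∨ ¬p1) ⊃ (p1 ∧ ¬p2))) = max(0.56, 0) = 0.56
¬(p3 ∨ ((((p3 ⊃ p3) ∨ p2) ∨ ¬p1) ⊃ (p1 ∧ ¬p2))): Gödel ¬ of 0.56 = 0 (operand ≠ 0)
¬p2: Gödel ¬ of 0.31 = 0 (operand ≠ 0)
(¬(p3 ∨ ((((p3 ⊃ p3) ∨ p2) ∨ ¬p1) ⊃ (p1 ∧ ¬p2))) ∨ ¬p2) = max(0, 0) = 0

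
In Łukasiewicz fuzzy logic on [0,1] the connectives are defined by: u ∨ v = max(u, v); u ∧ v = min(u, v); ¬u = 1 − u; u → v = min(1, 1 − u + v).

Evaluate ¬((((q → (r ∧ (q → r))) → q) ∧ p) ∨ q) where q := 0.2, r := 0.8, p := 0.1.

(q → r): min(1, 1 − 0.2 + 0.8) = 1
(r ∧ (q → r)) = min(0.8, 1) = 0.8
(q → (r ∧ (q → r))): min(1, 1 − 0.2 + 0.8) = 1
((q → (r ∧ (q → r))) → q): min(1, 1 − 1 + 0.2) = 0.2
(((q → (r ∧ (q → r))) → q) ∧ p) = min(0.2, 0.1) = 0.1
((((q → (r ∧ (q → r))) → q) ∧ p) ∨ q) = max(0.1, 0.2) = 0.2
¬((((q → (r ∧ (q → r))) → q) ∧ p) ∨ q): Łukasiewicz ¬ gives 1 − 0.2 = 0.8

0.80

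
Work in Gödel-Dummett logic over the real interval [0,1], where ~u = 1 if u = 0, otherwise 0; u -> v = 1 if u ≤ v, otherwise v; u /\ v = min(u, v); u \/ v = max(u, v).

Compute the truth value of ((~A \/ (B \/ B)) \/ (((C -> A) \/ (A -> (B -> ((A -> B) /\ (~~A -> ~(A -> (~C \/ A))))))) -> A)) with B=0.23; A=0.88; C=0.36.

~A: Gödel ¬ of 0.88 = 0 (operand ≠ 0)
(B \/ B) = max(0.23, 0.23) = 0.23
(~A \/ (B \/ B)) = max(0, 0.23) = 0.23
(C -> A): 0.36 ≤ 0.88, so result = 1
(A -> B): 0.88 > 0.23, so result = 0.23
~A: Gödel ¬ of 0.88 = 0 (operand ≠ 0)
~~A: Gödel ¬ of 0 = 1 (operand is 0)
~C: Gödel ¬ of 0.36 = 0 (operand ≠ 0)
(~C \/ A) = max(0, 0.88) = 0.88
(A -> (~C \/ A)): 0.88 ≤ 0.88, so result = 1
~(A -> (~C \/ A)): Gödel ¬ of 1 = 0 (operand ≠ 0)
(~~A -> ~(A -> (~C \/ A))): 1 > 0, so result = 0
((A -> B) /\ (~~A -> ~(A -> (~C \/ A)))) = min(0.23, 0) = 0
(B -> ((A -> B) /\ (~~A -> ~(A -> (~C \/ A))))): 0.23 > 0, so result = 0
(A -> (B -> ((A -> B) /\ (~~A -> ~(A -> (~C \/ A)))))): 0.88 > 0, so result = 0
((C -> A) \/ (A -> (B -> ((A -> B) /\ (~~A -> ~(A -> (~C \/ A))))))) = max(1, 0) = 1
(((C -> A) \/ (A -> (B -> ((A -> B) /\ (~~A -> ~(A -> (~C \/ A))))))) -> A): 1 > 0.88, so result = 0.88
((~A \/ (B \/ B)) \/ (((C -> A) \/ (A -> (B -> ((A -> B) /\ (~~A -> ~(A -> (~C \/ A))))))) -> A)) = max(0.23, 0.88) = 0.88

0.88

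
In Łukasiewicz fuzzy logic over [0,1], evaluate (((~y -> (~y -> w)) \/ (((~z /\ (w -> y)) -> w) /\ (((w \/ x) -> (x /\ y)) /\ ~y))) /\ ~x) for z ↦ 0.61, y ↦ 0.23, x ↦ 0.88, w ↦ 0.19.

0.12

~y: Łukasiewicz ¬ gives 1 − 0.23 = 0.77
~y: Łukasiewicz ¬ gives 1 − 0.23 = 0.77
(~y -> w): min(1, 1 − 0.77 + 0.19) = 0.42
(~y -> (~y -> w)): min(1, 1 − 0.77 + 0.42) = 0.65
~z: Łukasiewicz ¬ gives 1 − 0.61 = 0.39
(w -> y): min(1, 1 − 0.19 + 0.23) = 1
(~z /\ (w -> y)) = min(0.39, 1) = 0.39
((~z /\ (w -> y)) -> w): min(1, 1 − 0.39 + 0.19) = 0.8
(w \/ x) = max(0.19, 0.88) = 0.88
(x /\ y) = min(0.88, 0.23) = 0.23
((w \/ x) -> (x /\ y)): min(1, 1 − 0.88 + 0.23) = 0.35
~y: Łukasiewicz ¬ gives 1 − 0.23 = 0.77
(((w \/ x) -> (x /\ y)) /\ ~y) = min(0.35, 0.77) = 0.35
(((~z /\ (w -> y)) -> w) /\ (((w \/ x) -> (x /\ y)) /\ ~y)) = min(0.8, 0.35) = 0.35
((~y -> (~y -> w)) \/ (((~z /\ (w -> y)) -> w) /\ (((w \/ x) -> (x /\ y)) /\ ~y))) = max(0.65, 0.35) = 0.65
~x: Łukasiewicz ¬ gives 1 − 0.88 = 0.12
(((~y -> (~y -> w)) \/ (((~z /\ (w -> y)) -> w) /\ (((w \/ x) -> (x /\ y)) /\ ~y))) /\ ~x) = min(0.65, 0.12) = 0.12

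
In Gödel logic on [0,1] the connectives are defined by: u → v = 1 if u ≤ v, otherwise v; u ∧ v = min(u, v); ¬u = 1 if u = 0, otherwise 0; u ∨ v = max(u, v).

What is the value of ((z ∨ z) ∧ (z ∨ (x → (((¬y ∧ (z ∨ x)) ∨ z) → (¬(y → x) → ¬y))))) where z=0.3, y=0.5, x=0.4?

0.30

(z ∨ z) = max(0.3, 0.3) = 0.3
¬y: Gödel ¬ of 0.5 = 0 (operand ≠ 0)
(z ∨ x) = max(0.3, 0.4) = 0.4
(¬y ∧ (z ∨ x)) = min(0, 0.4) = 0
((¬y ∧ (z ∨ x)) ∨ z) = max(0, 0.3) = 0.3
(y → x): 0.5 > 0.4, so result = 0.4
¬(y → x): Gödel ¬ of 0.4 = 0 (operand ≠ 0)
¬y: Gödel ¬ of 0.5 = 0 (operand ≠ 0)
(¬(y → x) → ¬y): 0 ≤ 0, so result = 1
(((¬y ∧ (z ∨ x)) ∨ z) → (¬(y → x) → ¬y)): 0.3 ≤ 1, so result = 1
(x → (((¬y ∧ (z ∨ x)) ∨ z) → (¬(y → x) → ¬y))): 0.4 ≤ 1, so result = 1
(z ∨ (x → (((¬y ∧ (z ∨ x)) ∨ z) → (¬(y → x) → ¬y)))) = max(0.3, 1) = 1
((z ∨ z) ∧ (z ∨ (x → (((¬y ∧ (z ∨ x)) ∨ z) → (¬(y → x) → ¬y))))) = min(0.3, 1) = 0.3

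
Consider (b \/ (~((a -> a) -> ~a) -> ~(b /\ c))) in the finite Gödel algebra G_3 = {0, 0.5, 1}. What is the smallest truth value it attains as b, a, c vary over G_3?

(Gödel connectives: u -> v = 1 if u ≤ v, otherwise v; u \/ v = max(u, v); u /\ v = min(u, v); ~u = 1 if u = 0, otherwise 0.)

The minimum is attained at b = 0.5, a = 0.5, c = 0.5:
  (a -> a): 0.5 ≤ 0.5, so result = 1
  ~a: Gödel ¬ of 0.5 = 0 (operand ≠ 0)
  ((a -> a) -> ~a): 1 > 0, so result = 0
  ~((a -> a) -> ~a): Gödel ¬ of 0 = 1 (operand is 0)
  (b /\ c) = min(0.5, 0.5) = 0.5
  ~(b /\ c): Gödel ¬ of 0.5 = 0 (operand ≠ 0)
  (~((a -> a) -> ~a) -> ~(b /\ c)): 1 > 0, so result = 0
  (b \/ (~((a -> a) -> ~a) -> ~(b /\ c))) = max(0.5, 0) = 0.5
Checking all 27 assignments confirms none give a value below 0.50.

0.50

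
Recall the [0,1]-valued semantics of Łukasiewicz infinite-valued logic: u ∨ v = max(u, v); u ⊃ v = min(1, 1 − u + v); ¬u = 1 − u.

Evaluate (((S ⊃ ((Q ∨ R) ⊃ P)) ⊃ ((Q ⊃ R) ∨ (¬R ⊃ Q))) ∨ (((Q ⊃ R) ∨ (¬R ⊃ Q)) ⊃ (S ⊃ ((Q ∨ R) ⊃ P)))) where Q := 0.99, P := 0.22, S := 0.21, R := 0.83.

1.00

(Q ∨ R) = max(0.99, 0.83) = 0.99
((Q ∨ R) ⊃ P): min(1, 1 − 0.99 + 0.22) = 0.23
(S ⊃ ((Q ∨ R) ⊃ P)): min(1, 1 − 0.21 + 0.23) = 1
(Q ⊃ R): min(1, 1 − 0.99 + 0.83) = 0.84
¬R: Łukasiewicz ¬ gives 1 − 0.83 = 0.17
(¬R ⊃ Q): min(1, 1 − 0.17 + 0.99) = 1
((Q ⊃ R) ∨ (¬R ⊃ Q)) = max(0.84, 1) = 1
((S ⊃ ((Q ∨ R) ⊃ P)) ⊃ ((Q ⊃ R) ∨ (¬R ⊃ Q))): min(1, 1 − 1 + 1) = 1
(Q ⊃ R): min(1, 1 − 0.99 + 0.83) = 0.84
¬R: Łukasiewicz ¬ gives 1 − 0.83 = 0.17
(¬R ⊃ Q): min(1, 1 − 0.17 + 0.99) = 1
((Q ⊃ R) ∨ (¬R ⊃ Q)) = max(0.84, 1) = 1
(Q ∨ R) = max(0.99, 0.83) = 0.99
((Q ∨ R) ⊃ P): min(1, 1 − 0.99 + 0.22) = 0.23
(S ⊃ ((Q ∨ R) ⊃ P)): min(1, 1 − 0.21 + 0.23) = 1
(((Q ⊃ R) ∨ (¬R ⊃ Q)) ⊃ (S ⊃ ((Q ∨ R) ⊃ P))): min(1, 1 − 1 + 1) = 1
(((S ⊃ ((Q ∨ R) ⊃ P)) ⊃ ((Q ⊃ R) ∨ (¬R ⊃ Q))) ∨ (((Q ⊃ R) ∨ (¬R ⊃ Q)) ⊃ (S ⊃ ((Q ∨ R) ⊃ P)))) = max(1, 1) = 1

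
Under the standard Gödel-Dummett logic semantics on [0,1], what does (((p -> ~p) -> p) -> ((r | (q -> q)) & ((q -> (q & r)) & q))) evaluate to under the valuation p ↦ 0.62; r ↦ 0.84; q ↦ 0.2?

0.20

~p: Gödel ¬ of 0.62 = 0 (operand ≠ 0)
(p -> ~p): 0.62 > 0, so result = 0
((p -> ~p) -> p): 0 ≤ 0.62, so result = 1
(q -> q): 0.2 ≤ 0.2, so result = 1
(r | (q -> q)) = max(0.84, 1) = 1
(q & r) = min(0.2, 0.84) = 0.2
(q -> (q & r)): 0.2 ≤ 0.2, so result = 1
((q -> (q & r)) & q) = min(1, 0.2) = 0.2
((r | (q -> q)) & ((q -> (q & r)) & q)) = min(1, 0.2) = 0.2
(((p -> ~p) -> p) -> ((r | (q -> q)) & ((q -> (q & r)) & q))): 1 > 0.2, so result = 0.2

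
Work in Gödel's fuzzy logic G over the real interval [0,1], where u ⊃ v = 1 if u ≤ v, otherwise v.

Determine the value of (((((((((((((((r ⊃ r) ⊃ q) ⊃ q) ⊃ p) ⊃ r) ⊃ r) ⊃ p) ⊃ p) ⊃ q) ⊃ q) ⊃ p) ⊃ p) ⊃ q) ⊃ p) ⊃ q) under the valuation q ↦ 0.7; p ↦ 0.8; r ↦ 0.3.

(r ⊃ r): 0.3 ≤ 0.3, so result = 1
((r ⊃ r) ⊃ q): 1 > 0.7, so result = 0.7
(((r ⊃ r) ⊃ q) ⊃ q): 0.7 ≤ 0.7, so result = 1
((((r ⊃ r) ⊃ q) ⊃ q) ⊃ p): 1 > 0.8, so result = 0.8
(((((r ⊃ r) ⊃ q) ⊃ q) ⊃ p) ⊃ r): 0.8 > 0.3, so result = 0.3
((((((r ⊃ r) ⊃ q) ⊃ q) ⊃ p) ⊃ r) ⊃ r): 0.3 ≤ 0.3, so result = 1
(((((((r ⊃ r) ⊃ q) ⊃ q) ⊃ p) ⊃ r) ⊃ r) ⊃ p): 1 > 0.8, so result = 0.8
((((((((r ⊃ r) ⊃ q) ⊃ q) ⊃ p) ⊃ r) ⊃ r) ⊃ p) ⊃ p): 0.8 ≤ 0.8, so result = 1
(((((((((r ⊃ r) ⊃ q) ⊃ q) ⊃ p) ⊃ r) ⊃ r) ⊃ p) ⊃ p) ⊃ q): 1 > 0.7, so result = 0.7
((((((((((r ⊃ r) ⊃ q) ⊃ q) ⊃ p) ⊃ r) ⊃ r) ⊃ p) ⊃ p) ⊃ q) ⊃ q): 0.7 ≤ 0.7, so result = 1
(((((((((((r ⊃ r) ⊃ q) ⊃ q) ⊃ p) ⊃ r) ⊃ r) ⊃ p) ⊃ p) ⊃ q) ⊃ q) ⊃ p): 1 > 0.8, so result = 0.8
((((((((((((r ⊃ r) ⊃ q) ⊃ q) ⊃ p) ⊃ r) ⊃ r) ⊃ p) ⊃ p) ⊃ q) ⊃ q) ⊃ p) ⊃ p): 0.8 ≤ 0.8, so result = 1
(((((((((((((r ⊃ r) ⊃ q) ⊃ q) ⊃ p) ⊃ r) ⊃ r) ⊃ p) ⊃ p) ⊃ q) ⊃ q) ⊃ p) ⊃ p) ⊃ q): 1 > 0.7, so result = 0.7
((((((((((((((r ⊃ r) ⊃ q) ⊃ q) ⊃ p) ⊃ r) ⊃ r) ⊃ p) ⊃ p) ⊃ q) ⊃ q) ⊃ p) ⊃ p) ⊃ q) ⊃ p): 0.7 ≤ 0.8, so result = 1
(((((((((((((((r ⊃ r) ⊃ q) ⊃ q) ⊃ p) ⊃ r) ⊃ r) ⊃ p) ⊃ p) ⊃ q) ⊃ q) ⊃ p) ⊃ p) ⊃ q) ⊃ p) ⊃ q): 1 > 0.7, so result = 0.7

0.70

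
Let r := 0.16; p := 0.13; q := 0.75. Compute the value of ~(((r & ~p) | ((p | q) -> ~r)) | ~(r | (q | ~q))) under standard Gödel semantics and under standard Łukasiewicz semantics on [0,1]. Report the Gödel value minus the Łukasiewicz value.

1.00

Gödel evaluation:
  ~p: Gödel ¬ of 0.13 = 0 (operand ≠ 0)
  (r & ~p) = min(0.16, 0) = 0
  (p | q) = max(0.13, 0.75) = 0.75
  ~r: Gödel ¬ of 0.16 = 0 (operand ≠ 0)
  ((p | q) -> ~r): 0.75 > 0, so result = 0
  ((r & ~p) | ((p | q) -> ~r)) = max(0, 0) = 0
  ~q: Gödel ¬ of 0.75 = 0 (operand ≠ 0)
  (q | ~q) = max(0.75, 0) = 0.75
  (r | (q | ~q)) = max(0.16, 0.75) = 0.75
  ~(r | (q | ~q)): Gödel ¬ of 0.75 = 0 (operand ≠ 0)
  (((r & ~p) | ((p | q) -> ~r)) | ~(r | (q | ~q))) = max(0, 0) = 0
  ~(((r & ~p) | ((p | q) -> ~r)) | ~(r | (q | ~q))): Gödel ¬ of 0 = 1 (operand is 0)
  Gödel value = 1
Łukasiewicz evaluation:
  ~p: Łukasiewicz ¬ gives 1 − 0.13 = 0.87
  (r & ~p) = min(0.16, 0.87) = 0.16
  (p | q) = max(0.13, 0.75) = 0.75
  ~r: Łukasiewicz ¬ gives 1 − 0.16 = 0.84
  ((p | q) -> ~r): min(1, 1 − 0.75 + 0.84) = 1
  ((r & ~p) | ((p | q) -> ~r)) = max(0.16, 1) = 1
  ~q: Łukasiewicz ¬ gives 1 − 0.75 = 0.25
  (q | ~q) = max(0.75, 0.25) = 0.75
  (r | (q | ~q)) = max(0.16, 0.75) = 0.75
  ~(r | (q | ~q)): Łukasiewicz ¬ gives 1 − 0.75 = 0.25
  (((r & ~p) | ((p | q) -> ~r)) | ~(r | (q | ~q))) = max(1, 0.25) = 1
  ~(((r & ~p) | ((p | q) -> ~r)) | ~(r | (q | ~q))): Łukasiewicz ¬ gives 1 − 1 = 0
  Łukasiewicz value = 0
Difference: 1 − 0 = 1.00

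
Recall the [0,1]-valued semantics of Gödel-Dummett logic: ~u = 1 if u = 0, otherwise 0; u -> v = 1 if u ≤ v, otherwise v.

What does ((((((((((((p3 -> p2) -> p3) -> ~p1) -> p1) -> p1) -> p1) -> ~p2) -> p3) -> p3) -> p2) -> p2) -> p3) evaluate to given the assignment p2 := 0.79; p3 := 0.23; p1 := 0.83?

(p3 -> p2): 0.23 ≤ 0.79, so result = 1
((p3 -> p2) -> p3): 1 > 0.23, so result = 0.23
~p1: Gödel ¬ of 0.83 = 0 (operand ≠ 0)
(((p3 -> p2) -> p3) -> ~p1): 0.23 > 0, so result = 0
((((p3 -> p2) -> p3) -> ~p1) -> p1): 0 ≤ 0.83, so result = 1
(((((p3 -> p2) -> p3) -> ~p1) -> p1) -> p1): 1 > 0.83, so result = 0.83
((((((p3 -> p2) -> p3) -> ~p1) -> p1) -> p1) -> p1): 0.83 ≤ 0.83, so result = 1
~p2: Gödel ¬ of 0.79 = 0 (operand ≠ 0)
(((((((p3 -> p2) -> p3) -> ~p1) -> p1) -> p1) -> p1) -> ~p2): 1 > 0, so result = 0
((((((((p3 -> p2) -> p3) -> ~p1) -> p1) -> p1) -> p1) -> ~p2) -> p3): 0 ≤ 0.23, so result = 1
(((((((((p3 -> p2) -> p3) -> ~p1) -> p1) -> p1) -> p1) -> ~p2) -> p3) -> p3): 1 > 0.23, so result = 0.23
((((((((((p3 -> p2) -> p3) -> ~p1) -> p1) -> p1) -> p1) -> ~p2) -> p3) -> p3) -> p2): 0.23 ≤ 0.79, so result = 1
(((((((((((p3 -> p2) -> p3) -> ~p1) -> p1) -> p1) -> p1) -> ~p2) -> p3) -> p3) -> p2) -> p2): 1 > 0.79, so result = 0.79
((((((((((((p3 -> p2) -> p3) -> ~p1) -> p1) -> p1) -> p1) -> ~p2) -> p3) -> p3) -> p2) -> p2) -> p3): 0.79 > 0.23, so result = 0.23

0.23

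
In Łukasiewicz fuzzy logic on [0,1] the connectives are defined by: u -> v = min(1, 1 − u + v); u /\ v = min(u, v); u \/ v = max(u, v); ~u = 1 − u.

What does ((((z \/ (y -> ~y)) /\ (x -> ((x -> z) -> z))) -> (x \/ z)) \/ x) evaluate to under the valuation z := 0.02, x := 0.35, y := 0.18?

0.35

~y: Łukasiewicz ¬ gives 1 − 0.18 = 0.82
(y -> ~y): min(1, 1 − 0.18 + 0.82) = 1
(z \/ (y -> ~y)) = max(0.02, 1) = 1
(x -> z): min(1, 1 − 0.35 + 0.02) = 0.67
((x -> z) -> z): min(1, 1 − 0.67 + 0.02) = 0.35
(x -> ((x -> z) -> z)): min(1, 1 − 0.35 + 0.35) = 1
((z \/ (y -> ~y)) /\ (x -> ((x -> z) -> z))) = min(1, 1) = 1
(x \/ z) = max(0.35, 0.02) = 0.35
(((z \/ (y -> ~y)) /\ (x -> ((x -> z) -> z))) -> (x \/ z)): min(1, 1 − 1 + 0.35) = 0.35
((((z \/ (y -> ~y)) /\ (x -> ((x -> z) -> z))) -> (x \/ z)) \/ x) = max(0.35, 0.35) = 0.35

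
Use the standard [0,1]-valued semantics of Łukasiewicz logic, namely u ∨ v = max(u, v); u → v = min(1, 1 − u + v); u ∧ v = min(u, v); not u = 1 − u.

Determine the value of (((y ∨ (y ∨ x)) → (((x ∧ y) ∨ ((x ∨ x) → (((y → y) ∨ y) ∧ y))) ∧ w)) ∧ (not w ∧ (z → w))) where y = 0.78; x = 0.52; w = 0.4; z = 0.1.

0.60

(y ∨ x) = max(0.78, 0.52) = 0.78
(y ∨ (y ∨ x)) = max(0.78, 0.78) = 0.78
(x ∧ y) = min(0.52, 0.78) = 0.52
(x ∨ x) = max(0.52, 0.52) = 0.52
(y → y): min(1, 1 − 0.78 + 0.78) = 1
((y → y) ∨ y) = max(1, 0.78) = 1
(((y → y) ∨ y) ∧ y) = min(1, 0.78) = 0.78
((x ∨ x) → (((y → y) ∨ y) ∧ y)): min(1, 1 − 0.52 + 0.78) = 1
((x ∧ y) ∨ ((x ∨ x) → (((y → y) ∨ y) ∧ y))) = max(0.52, 1) = 1
(((x ∧ y) ∨ ((x ∨ x) → (((y → y) ∨ y) ∧ y))) ∧ w) = min(1, 0.4) = 0.4
((y ∨ (y ∨ x)) → (((x ∧ y) ∨ ((x ∨ x) → (((y → y) ∨ y) ∧ y))) ∧ w)): min(1, 1 − 0.78 + 0.4) = 0.62
not w: Łukasiewicz ¬ gives 1 − 0.4 = 0.6
(z → w): min(1, 1 − 0.1 + 0.4) = 1
(not w ∧ (z → w)) = min(0.6, 1) = 0.6
(((y ∨ (y ∨ x)) → (((x ∧ y) ∨ ((x ∨ x) → (((y → y) ∨ y) ∧ y))) ∧ w)) ∧ (not w ∧ (z → w))) = min(0.62, 0.6) = 0.6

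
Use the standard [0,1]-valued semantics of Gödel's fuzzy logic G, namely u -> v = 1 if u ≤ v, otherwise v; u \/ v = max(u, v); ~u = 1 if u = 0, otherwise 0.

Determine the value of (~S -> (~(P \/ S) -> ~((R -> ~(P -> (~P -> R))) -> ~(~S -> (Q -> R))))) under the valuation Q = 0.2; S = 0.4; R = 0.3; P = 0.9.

~S: Gödel ¬ of 0.4 = 0 (operand ≠ 0)
(P \/ S) = max(0.9, 0.4) = 0.9
~(P \/ S): Gödel ¬ of 0.9 = 0 (operand ≠ 0)
~P: Gödel ¬ of 0.9 = 0 (operand ≠ 0)
(~P -> R): 0 ≤ 0.3, so result = 1
(P -> (~P -> R)): 0.9 ≤ 1, so result = 1
~(P -> (~P -> R)): Gödel ¬ of 1 = 0 (operand ≠ 0)
(R -> ~(P -> (~P -> R))): 0.3 > 0, so result = 0
~S: Gödel ¬ of 0.4 = 0 (operand ≠ 0)
(Q -> R): 0.2 ≤ 0.3, so result = 1
(~S -> (Q -> R)): 0 ≤ 1, so result = 1
~(~S -> (Q -> R)): Gödel ¬ of 1 = 0 (operand ≠ 0)
((R -> ~(P -> (~P -> R))) -> ~(~S -> (Q -> R))): 0 ≤ 0, so result = 1
~((R -> ~(P -> (~P -> R))) -> ~(~S -> (Q -> R))): Gödel ¬ of 1 = 0 (operand ≠ 0)
(~(P \/ S) -> ~((R -> ~(P -> (~P -> R))) -> ~(~S -> (Q -> R)))): 0 ≤ 0, so result = 1
(~S -> (~(P \/ S) -> ~((R -> ~(P -> (~P -> R))) -> ~(~S -> (Q -> R))))): 0 ≤ 1, so result = 1

1.00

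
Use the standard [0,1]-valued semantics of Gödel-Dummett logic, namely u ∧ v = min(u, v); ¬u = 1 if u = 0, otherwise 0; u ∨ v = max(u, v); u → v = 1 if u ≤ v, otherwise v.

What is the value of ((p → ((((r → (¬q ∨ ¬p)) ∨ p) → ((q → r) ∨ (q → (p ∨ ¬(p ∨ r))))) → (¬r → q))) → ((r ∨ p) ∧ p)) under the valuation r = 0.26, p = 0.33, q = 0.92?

0.33

¬q: Gödel ¬ of 0.92 = 0 (operand ≠ 0)
¬p: Gödel ¬ of 0.33 = 0 (operand ≠ 0)
(¬q ∨ ¬p) = max(0, 0) = 0
(r → (¬q ∨ ¬p)): 0.26 > 0, so result = 0
((r → (¬q ∨ ¬p)) ∨ p) = max(0, 0.33) = 0.33
(q → r): 0.92 > 0.26, so result = 0.26
(p ∨ r) = max(0.33, 0.26) = 0.33
¬(p ∨ r): Gödel ¬ of 0.33 = 0 (operand ≠ 0)
(p ∨ ¬(p ∨ r)) = max(0.33, 0) = 0.33
(q → (p ∨ ¬(p ∨ r))): 0.92 > 0.33, so result = 0.33
((q → r) ∨ (q → (p ∨ ¬(p ∨ r)))) = max(0.26, 0.33) = 0.33
(((r → (¬q ∨ ¬p)) ∨ p) → ((q → r) ∨ (q → (p ∨ ¬(p ∨ r))))): 0.33 ≤ 0.33, so result = 1
¬r: Gödel ¬ of 0.26 = 0 (operand ≠ 0)
(¬r → q): 0 ≤ 0.92, so result = 1
((((r → (¬q ∨ ¬p)) ∨ p) → ((q → r) ∨ (q → (p ∨ ¬(p ∨ r))))) → (¬r → q)): 1 ≤ 1, so result = 1
(p → ((((r → (¬q ∨ ¬p)) ∨ p) → ((q → r) ∨ (q → (p ∨ ¬(p ∨ r))))) → (¬r → q))): 0.33 ≤ 1, so result = 1
(r ∨ p) = max(0.26, 0.33) = 0.33
((r ∨ p) ∧ p) = min(0.33, 0.33) = 0.33
((p → ((((r → (¬q ∨ ¬p)) ∨ p) → ((q → r) ∨ (q → (p ∨ ¬(p ∨ r))))) → (¬r → q))) → ((r ∨ p) ∧ p)): 1 > 0.33, so result = 0.33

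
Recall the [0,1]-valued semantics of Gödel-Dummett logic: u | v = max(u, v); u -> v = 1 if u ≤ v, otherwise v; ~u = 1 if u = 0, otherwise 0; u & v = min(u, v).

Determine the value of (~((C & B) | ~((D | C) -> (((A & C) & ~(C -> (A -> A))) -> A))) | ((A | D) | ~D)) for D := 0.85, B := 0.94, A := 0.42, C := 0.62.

(C & B) = min(0.62, 0.94) = 0.62
(D | C) = max(0.85, 0.62) = 0.85
(A & C) = min(0.42, 0.62) = 0.42
(A -> A): 0.42 ≤ 0.42, so result = 1
(C -> (A -> A)): 0.62 ≤ 1, so result = 1
~(C -> (A -> A)): Gödel ¬ of 1 = 0 (operand ≠ 0)
((A & C) & ~(C -> (A -> A))) = min(0.42, 0) = 0
(((A & C) & ~(C -> (A -> A))) -> A): 0 ≤ 0.42, so result = 1
((D | C) -> (((A & C) & ~(C -> (A -> A))) -> A)): 0.85 ≤ 1, so result = 1
~((D | C) -> (((A & C) & ~(C -> (A -> A))) -> A)): Gödel ¬ of 1 = 0 (operand ≠ 0)
((C & B) | ~((D | C) -> (((A & C) & ~(C -> (A -> A))) -> A))) = max(0.62, 0) = 0.62
~((C & B) | ~((D | C) -> (((A & C) & ~(C -> (A -> A))) -> A))): Gödel ¬ of 0.62 = 0 (operand ≠ 0)
(A | D) = max(0.42, 0.85) = 0.85
~D: Gödel ¬ of 0.85 = 0 (operand ≠ 0)
((A | D) | ~D) = max(0.85, 0) = 0.85
(~((C & B) | ~((D | C) -> (((A & C) & ~(C -> (A -> A))) -> A))) | ((A | D) | ~D)) = max(0, 0.85) = 0.85

0.85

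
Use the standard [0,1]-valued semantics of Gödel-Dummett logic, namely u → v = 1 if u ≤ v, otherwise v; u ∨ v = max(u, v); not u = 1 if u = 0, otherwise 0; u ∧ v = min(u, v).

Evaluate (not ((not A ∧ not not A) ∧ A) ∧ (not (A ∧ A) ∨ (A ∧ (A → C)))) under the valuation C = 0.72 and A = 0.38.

0.38

not A: Gödel ¬ of 0.38 = 0 (operand ≠ 0)
not A: Gödel ¬ of 0.38 = 0 (operand ≠ 0)
not not A: Gödel ¬ of 0 = 1 (operand is 0)
(not A ∧ not not A) = min(0, 1) = 0
((not A ∧ not not A) ∧ A) = min(0, 0.38) = 0
not ((not A ∧ not not A) ∧ A): Gödel ¬ of 0 = 1 (operand is 0)
(A ∧ A) = min(0.38, 0.38) = 0.38
not (A ∧ A): Gödel ¬ of 0.38 = 0 (operand ≠ 0)
(A → C): 0.38 ≤ 0.72, so result = 1
(A ∧ (A → C)) = min(0.38, 1) = 0.38
(not (A ∧ A) ∨ (A ∧ (A → C))) = max(0, 0.38) = 0.38
(not ((not A ∧ not not A) ∧ A) ∧ (not (A ∧ A) ∨ (A ∧ (A → C)))) = min(1, 0.38) = 0.38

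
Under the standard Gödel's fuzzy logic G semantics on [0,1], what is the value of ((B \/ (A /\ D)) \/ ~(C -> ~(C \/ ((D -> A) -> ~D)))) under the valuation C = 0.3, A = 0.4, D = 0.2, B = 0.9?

(A /\ D) = min(0.4, 0.2) = 0.2
(B \/ (A /\ D)) = max(0.9, 0.2) = 0.9
(D -> A): 0.2 ≤ 0.4, so result = 1
~D: Gödel ¬ of 0.2 = 0 (operand ≠ 0)
((D -> A) -> ~D): 1 > 0, so result = 0
(C \/ ((D -> A) -> ~D)) = max(0.3, 0) = 0.3
~(C \/ ((D -> A) -> ~D)): Gödel ¬ of 0.3 = 0 (operand ≠ 0)
(C -> ~(C \/ ((D -> A) -> ~D))): 0.3 > 0, so result = 0
~(C -> ~(C \/ ((D -> A) -> ~D))): Gödel ¬ of 0 = 1 (operand is 0)
((B \/ (A /\ D)) \/ ~(C -> ~(C \/ ((D -> A) -> ~D)))) = max(0.9, 1) = 1

1.00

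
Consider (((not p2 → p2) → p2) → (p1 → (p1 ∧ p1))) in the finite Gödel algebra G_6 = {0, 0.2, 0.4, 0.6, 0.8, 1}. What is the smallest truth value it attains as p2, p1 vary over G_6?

Every assignment gives 1. For instance at p2 = 0, p1 = 0:
  not p2: Gödel ¬ of 0 = 1 (operand is 0)
  (not p2 → p2): 1 > 0, so result = 0
  ((not p2 → p2) → p2): 0 ≤ 0, so result = 1
  (p1 ∧ p1) = min(0, 0) = 0
  (p1 → (p1 ∧ p1)): 0 ≤ 0, so result = 1
  (((not p2 → p2) → p2) → (p1 → (p1 ∧ p1))): 1 ≤ 1, so result = 1
All 36 assignments give value 1 — the formula is a G_6-tautology.

1.00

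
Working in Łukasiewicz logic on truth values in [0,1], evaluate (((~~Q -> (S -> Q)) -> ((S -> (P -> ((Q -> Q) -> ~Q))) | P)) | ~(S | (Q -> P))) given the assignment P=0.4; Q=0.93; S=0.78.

0.89

~Q: Łukasiewicz ¬ gives 1 − 0.93 = 0.07
~~Q: Łukasiewicz ¬ gives 1 − 0.07 = 0.93
(S -> Q): min(1, 1 − 0.78 + 0.93) = 1
(~~Q -> (S -> Q)): min(1, 1 − 0.93 + 1) = 1
(Q -> Q): min(1, 1 − 0.93 + 0.93) = 1
~Q: Łukasiewicz ¬ gives 1 − 0.93 = 0.07
((Q -> Q) -> ~Q): min(1, 1 − 1 + 0.07) = 0.07
(P -> ((Q -> Q) -> ~Q)): min(1, 1 − 0.4 + 0.07) = 0.67
(S -> (P -> ((Q -> Q) -> ~Q))): min(1, 1 − 0.78 + 0.67) = 0.89
((S -> (P -> ((Q -> Q) -> ~Q))) | P) = max(0.89, 0.4) = 0.89
((~~Q -> (S -> Q)) -> ((S -> (P -> ((Q -> Q) -> ~Q))) | P)): min(1, 1 − 1 + 0.89) = 0.89
(Q -> P): min(1, 1 − 0.93 + 0.4) = 0.47
(S | (Q -> P)) = max(0.78, 0.47) = 0.78
~(S | (Q -> P)): Łukasiewicz ¬ gives 1 − 0.78 = 0.22
(((~~Q -> (S -> Q)) -> ((S -> (P -> ((Q -> Q) -> ~Q))) | P)) | ~(S | (Q -> P))) = max(0.89, 0.22) = 0.89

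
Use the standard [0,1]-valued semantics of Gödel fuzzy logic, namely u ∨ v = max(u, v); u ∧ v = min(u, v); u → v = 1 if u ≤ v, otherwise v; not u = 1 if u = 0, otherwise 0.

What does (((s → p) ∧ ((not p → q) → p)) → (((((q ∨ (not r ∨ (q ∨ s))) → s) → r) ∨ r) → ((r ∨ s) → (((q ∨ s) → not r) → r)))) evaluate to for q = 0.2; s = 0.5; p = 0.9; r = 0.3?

(s → p): 0.5 ≤ 0.9, so result = 1
not p: Gödel ¬ of 0.9 = 0 (operand ≠ 0)
(not p → q): 0 ≤ 0.2, so result = 1
((not p → q) → p): 1 > 0.9, so result = 0.9
((s → p) ∧ ((not p → q) → p)) = min(1, 0.9) = 0.9
not r: Gödel ¬ of 0.3 = 0 (operand ≠ 0)
(q ∨ s) = max(0.2, 0.5) = 0.5
(not r ∨ (q ∨ s)) = max(0, 0.5) = 0.5
(q ∨ (not r ∨ (q ∨ s))) = max(0.2, 0.5) = 0.5
((q ∨ (not r ∨ (q ∨ s))) → s): 0.5 ≤ 0.5, so result = 1
(((q ∨ (not r ∨ (q ∨ s))) → s) → r): 1 > 0.3, so result = 0.3
((((q ∨ (not r ∨ (q ∨ s))) → s) → r) ∨ r) = max(0.3, 0.3) = 0.3
(r ∨ s) = max(0.3, 0.5) = 0.5
(q ∨ s) = max(0.2, 0.5) = 0.5
not r: Gödel ¬ of 0.3 = 0 (operand ≠ 0)
((q ∨ s) → not r): 0.5 > 0, so result = 0
(((q ∨ s) → not r) → r): 0 ≤ 0.3, so result = 1
((r ∨ s) → (((q ∨ s) → not r) → r)): 0.5 ≤ 1, so result = 1
(((((q ∨ (not r ∨ (q ∨ s))) → s) → r) ∨ r) → ((r ∨ s) → (((q ∨ s) → not r) → r))): 0.3 ≤ 1, so result = 1
(((s → p) ∧ ((not p → q) → p)) → (((((q ∨ (not r ∨ (q ∨ s))) → s) → r) ∨ r) → ((r ∨ s) → (((q ∨ s) → not r) → r)))): 0.9 ≤ 1, so result = 1

1.00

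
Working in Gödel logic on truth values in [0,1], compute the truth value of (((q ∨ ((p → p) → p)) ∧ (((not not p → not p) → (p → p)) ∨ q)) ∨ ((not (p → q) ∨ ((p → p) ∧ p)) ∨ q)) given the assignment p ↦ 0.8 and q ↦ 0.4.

(p → p): 0.8 ≤ 0.8, so result = 1
((p → p) → p): 1 > 0.8, so result = 0.8
(q ∨ ((p → p) → p)) = max(0.4, 0.8) = 0.8
not p: Gödel ¬ of 0.8 = 0 (operand ≠ 0)
not not p: Gödel ¬ of 0 = 1 (operand is 0)
not p: Gödel ¬ of 0.8 = 0 (operand ≠ 0)
(not not p → not p): 1 > 0, so result = 0
(p → p): 0.8 ≤ 0.8, so result = 1
((not not p → not p) → (p → p)): 0 ≤ 1, so result = 1
(((not not p → not p) → (p → p)) ∨ q) = max(1, 0.4) = 1
((q ∨ ((p → p) → p)) ∧ (((not not p → not p) → (p → p)) ∨ q)) = min(0.8, 1) = 0.8
(p → q): 0.8 > 0.4, so result = 0.4
not (p → q): Gödel ¬ of 0.4 = 0 (operand ≠ 0)
(p → p): 0.8 ≤ 0.8, so result = 1
((p → p) ∧ p) = min(1, 0.8) = 0.8
(not (p → q) ∨ ((p → p) ∧ p)) = max(0, 0.8) = 0.8
((not (p → q) ∨ ((p → p) ∧ p)) ∨ q) = max(0.8, 0.4) = 0.8
(((q ∨ ((p → p) → p)) ∧ (((not not p → not p) → (p → p)) ∨ q)) ∨ ((not (p → q) ∨ ((p → p) ∧ p)) ∨ q)) = max(0.8, 0.8) = 0.8

0.80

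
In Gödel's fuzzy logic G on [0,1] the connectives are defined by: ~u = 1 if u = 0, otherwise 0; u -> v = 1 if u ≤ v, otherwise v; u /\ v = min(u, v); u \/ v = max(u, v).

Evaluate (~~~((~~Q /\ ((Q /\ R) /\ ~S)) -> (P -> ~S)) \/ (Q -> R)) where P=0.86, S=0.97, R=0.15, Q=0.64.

~Q: Gödel ¬ of 0.64 = 0 (operand ≠ 0)
~~Q: Gödel ¬ of 0 = 1 (operand is 0)
(Q /\ R) = min(0.64, 0.15) = 0.15
~S: Gödel ¬ of 0.97 = 0 (operand ≠ 0)
((Q /\ R) /\ ~S) = min(0.15, 0) = 0
(~~Q /\ ((Q /\ R) /\ ~S)) = min(1, 0) = 0
~S: Gödel ¬ of 0.97 = 0 (operand ≠ 0)
(P -> ~S): 0.86 > 0, so result = 0
((~~Q /\ ((Q /\ R) /\ ~S)) -> (P -> ~S)): 0 ≤ 0, so result = 1
~((~~Q /\ ((Q /\ R) /\ ~S)) -> (P -> ~S)): Gödel ¬ of 1 = 0 (operand ≠ 0)
~~((~~Q /\ ((Q /\ R) /\ ~S)) -> (P -> ~S)): Gödel ¬ of 0 = 1 (operand is 0)
~~~((~~Q /\ ((Q /\ R) /\ ~S)) -> (P -> ~S)): Gödel ¬ of 1 = 0 (operand ≠ 0)
(Q -> R): 0.64 > 0.15, so result = 0.15
(~~~((~~Q /\ ((Q /\ R) /\ ~S)) -> (P -> ~S)) \/ (Q -> R)) = max(0, 0.15) = 0.15

0.15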